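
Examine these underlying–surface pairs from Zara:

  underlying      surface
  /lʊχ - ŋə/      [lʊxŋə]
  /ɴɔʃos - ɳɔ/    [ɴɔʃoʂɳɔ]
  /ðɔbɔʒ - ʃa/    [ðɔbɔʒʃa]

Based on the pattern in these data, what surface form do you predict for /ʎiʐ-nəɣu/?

The data show regressive place assimilation: /χ/ → [x] before /ŋ/; /s/ → [ʂ] before /ɳ/. In each pair only place changes, matching the following consonant, while manner and voice stay constant.
Nothing changes in [ðɔbɔʒʃa]: there the adjacent consonants already agree in place (/ʒ/ and /ʃ/ are both postalveolar), so this form is consistent with the same rule.
The rule targets /ʐ/ (voiced retroflex fricative), which sits before the trigger /n/ (alveolar).
Changing only its place to alveolar gives [z] — the voiced alveolar fricative.

[ʎiznəɣu]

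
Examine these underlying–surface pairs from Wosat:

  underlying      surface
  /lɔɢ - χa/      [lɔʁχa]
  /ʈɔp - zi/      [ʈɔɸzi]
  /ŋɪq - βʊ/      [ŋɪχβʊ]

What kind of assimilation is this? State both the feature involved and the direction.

The segment that alternates is /ɢ/, which surfaces as [ʁ] when adjacent to /χ/.
The change stop → fricative matches the manner of the following /χ/, identifying this as manner assimilation.
Place and voice are unchanged, so the assimilation is partial, not total.
Checking the remaining alternations: /p/ → [ɸ] before /z/ (stop → fricative, matching a fricative); /q/ → [χ] before /β/ (stop → fricative, matching a fricative) — only manner changes, and always toward the following segment.
The trigger is the following segment, so the direction is regressive (anticipatory).

regressive manner assimilation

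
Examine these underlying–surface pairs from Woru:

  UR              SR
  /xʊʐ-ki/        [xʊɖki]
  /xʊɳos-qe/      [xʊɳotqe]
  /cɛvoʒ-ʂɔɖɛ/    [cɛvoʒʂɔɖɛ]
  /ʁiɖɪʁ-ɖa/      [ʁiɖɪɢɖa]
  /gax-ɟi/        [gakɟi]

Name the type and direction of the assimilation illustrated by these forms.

The segment that alternates is /ʐ/, which surfaces as [ɖ] when adjacent to /k/.
/ʐ/ is a fricative while /k/ is a stop; the output [ɖ] is a stop, matching the trigger — so the feature that spreads is manner.
Place and voice are unchanged, so the assimilation is partial, not total.
The other alternating forms pattern the same way: /s/ → [t] before /q/ (fricative → stop, matching a stop); /ʁ/ → [ɢ] before /ɖ/ (fricative → stop, matching a stop); /x/ → [k] before /ɟ/ (fricative → stop, matching a stop) — only manner changes, and always toward the following segment.
Nothing changes in [cɛvoʒʂɔɖɛ]: there the adjacent consonants already agree in manner (/ʒ/ and /ʂ/ are both fricatives), so this form is consistent with the same rule.
The trigger is the following segment, so the direction is regressive (anticipatory).

regressive manner assimilation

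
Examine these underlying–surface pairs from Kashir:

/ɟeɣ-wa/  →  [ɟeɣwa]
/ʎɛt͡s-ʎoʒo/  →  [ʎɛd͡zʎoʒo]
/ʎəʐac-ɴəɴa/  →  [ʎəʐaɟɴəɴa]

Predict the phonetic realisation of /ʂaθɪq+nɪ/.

The data show regressive voicing assimilation: /t͡s/ → [d͡z] before /ʎ/; /c/ → [ɟ] before /ɴ/. In each pair only voicing changes, matching the following consonant, while place and manner stay constant.
Nothing changes in [ɟeɣwa]: there the adjacent consonants already agree in voicing (/ɣ/ and /w/ are both voiced), so this form is consistent with the same rule.
The rule targets /q/ (voiceless uvular stop), which sits before the trigger /n/ (voiced).
A voiced uvular stop is [ɢ], so the surface segment is [ɢ].

[ʂaθɪɢnɪ]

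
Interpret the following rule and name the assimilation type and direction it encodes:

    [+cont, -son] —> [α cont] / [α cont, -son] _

progressive manner assimilation

The rule copies [cont] (continuancy) from the environment onto the target fricatives; since [±cont] encodes the stop/fricative manner contrast, the assimilating dimension is manner.
Since the environment is written before the underscore, the trigger precedes the target; the direction is progressive.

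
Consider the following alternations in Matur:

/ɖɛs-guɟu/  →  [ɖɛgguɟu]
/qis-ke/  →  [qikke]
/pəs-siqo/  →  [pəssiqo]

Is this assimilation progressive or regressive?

regressive

The segment that alternates is /s/, which surfaces as [g] when adjacent to /g/.
The output [g] is identical to the trigger /g/ — every feature (place, manner, voicing) has been copied — so this is total assimilation.
The other form behaves the same way: /s/ → [k] before /k/ — in each case the output is a copy of the following consonant.
In [pəssiqo] the two consonants at the boundary are already identical (/s/ + /s/), so the rule applies vacuously and nothing changes.
Since the segment that changes precedes the conditioning segment, the assimilation is regressive.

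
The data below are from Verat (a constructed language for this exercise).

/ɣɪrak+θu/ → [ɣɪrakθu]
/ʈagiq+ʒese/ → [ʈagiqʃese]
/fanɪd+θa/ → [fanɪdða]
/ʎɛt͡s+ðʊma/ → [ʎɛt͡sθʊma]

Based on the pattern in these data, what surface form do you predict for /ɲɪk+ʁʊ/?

[ɲɪkχʊ]

The data show progressive voicing assimilation: /ʒ/ → [ʃ] after /q/; /θ/ → [ð] after /d/; /ð/ → [θ] after /t͡s/. In each pair only voicing changes, matching the preceding consonant, while place and manner stay constant.
No alternation appears in [ɣɪrakθu]: there the adjacent consonants already agree in voicing (/θ/ and /k/ are both voiceless), so this form is consistent with the same rule.
/ʁ/ is a voiced uvular fricative. The preceding trigger /k/ is voiceless, so /ʁ/ must become voiceless as well.
A voiceless uvular fricative is [χ], so the surface segment is [χ].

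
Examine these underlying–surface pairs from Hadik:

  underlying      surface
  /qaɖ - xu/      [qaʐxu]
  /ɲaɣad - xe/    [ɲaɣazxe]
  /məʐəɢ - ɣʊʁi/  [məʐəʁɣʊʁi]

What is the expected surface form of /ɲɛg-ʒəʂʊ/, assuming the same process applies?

[ɲɛɣʒəʂʊ]

The data show regressive manner assimilation: /ɖ/ → [ʐ] before /x/; /d/ → [z] before /x/; /ɢ/ → [ʁ] before /ɣ/. In each pair only manner changes, matching the following consonant, while place and voice stay constant.
/g/ is a voiced velar stop. The following trigger /ʒ/ is a fricative, so /g/ must become a fricative as well.
The voiced velar fricative is [ɣ], so /g/ → [ɣ].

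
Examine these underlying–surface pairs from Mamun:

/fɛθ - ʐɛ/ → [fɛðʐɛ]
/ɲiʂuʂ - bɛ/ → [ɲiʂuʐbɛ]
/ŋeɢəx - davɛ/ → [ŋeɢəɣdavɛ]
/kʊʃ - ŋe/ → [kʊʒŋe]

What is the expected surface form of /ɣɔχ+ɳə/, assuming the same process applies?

[ɣɔʁɳə]

The data show regressive voicing assimilation: /θ/ → [ð] before /ʐ/; /ʂ/ → [ʐ] before /b/; /x/ → [ɣ] before /d/; /ʃ/ → [ʒ] before /ŋ/. In each pair only voicing changes, matching the following consonant, while place and manner stay constant.
The rule targets /χ/ (voiceless uvular fricative), which sits before the trigger /ɳ/ (voiced).
The voiced uvular fricative is [ʁ], so /χ/ → [ʁ].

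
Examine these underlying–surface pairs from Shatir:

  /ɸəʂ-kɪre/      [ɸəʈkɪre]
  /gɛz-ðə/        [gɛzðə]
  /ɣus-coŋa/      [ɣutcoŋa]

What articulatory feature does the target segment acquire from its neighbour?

manner

The segment that alternates is /ʂ/, which surfaces as [ʈ] when adjacent to /k/.
The change fricative → stop matches the manner of the following /k/, identifying this as manner assimilation.
The other alternating form patterns the same way: /s/ → [t] before /c/ (fricative → stop, matching a stop) — only manner changes, and always toward the following segment.
Nothing changes in [gɛzðə]: there the adjacent consonants already agree in manner (/z/ and /ð/ are both fricatives), so this form is consistent with the same rule.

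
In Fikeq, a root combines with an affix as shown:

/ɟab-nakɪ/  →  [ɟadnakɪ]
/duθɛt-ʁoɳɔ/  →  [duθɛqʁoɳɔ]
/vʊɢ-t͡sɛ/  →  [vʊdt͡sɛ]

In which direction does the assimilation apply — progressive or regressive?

regressive

Underlying /b/ is realised as [d] next to /n/; /n/ itself does not change.
The change bilabial → alveolar matches the place of the following /n/, identifying this as place assimilation.
The same holds elsewhere in the data: /t/ → [q] before /ʁ/ (alveolar → uvular, matching uvular); /ɢ/ → [d] before /t͡s/ (uvular → alveolar, matching alveolar) — only place changes, and always toward the following segment.
The trigger is the following segment, so the direction is regressive (anticipatory).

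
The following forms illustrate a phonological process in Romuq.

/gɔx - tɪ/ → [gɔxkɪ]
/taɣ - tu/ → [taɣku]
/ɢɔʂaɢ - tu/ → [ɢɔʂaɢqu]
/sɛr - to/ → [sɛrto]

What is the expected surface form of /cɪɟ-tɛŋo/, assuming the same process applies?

The data show progressive place assimilation: /t/ → [k] after /x/; /t/ → [k] after /ɣ/; /t/ → [q] after /ɢ/. In each pair only place changes, matching the preceding consonant, while manner and voice stay constant.
Nothing changes in [sɛrto]: there the adjacent consonants already agree in place (/t/ and /r/ are both alveolar), so this form is consistent with the same rule.
/t/ is a voiceless alveolar stop. The preceding trigger /ɟ/ is palatal, so /t/ must become palatal as well.
A voiceless palatal stop is [c], so the surface segment is [c].

[cɪɟcɛŋo]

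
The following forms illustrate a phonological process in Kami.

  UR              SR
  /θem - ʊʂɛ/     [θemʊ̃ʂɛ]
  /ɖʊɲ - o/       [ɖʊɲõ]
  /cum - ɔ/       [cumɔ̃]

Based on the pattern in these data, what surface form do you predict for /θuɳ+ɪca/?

The data show progressive nasality assimilation (vowel nasalisation): /ʊ/ → [ʊ̃] after /m/; /o/ → [õ] after /ɲ/; /ɔ/ → [ɔ̃] after /m/ — a vowel is nasalised by an immediately preceding nasal consonant.
/ɪ/ sits next to the nasal /ɳ/ and is therefore nasalised to [ɪ̃].

[θuɳɪ̃ca]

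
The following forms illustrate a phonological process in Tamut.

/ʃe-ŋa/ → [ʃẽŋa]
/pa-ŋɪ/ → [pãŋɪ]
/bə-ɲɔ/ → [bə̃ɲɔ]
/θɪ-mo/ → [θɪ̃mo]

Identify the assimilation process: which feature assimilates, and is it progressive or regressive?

The vowel /e/ surfaces as nasalised [ẽ] next to the following nasal /ŋ/ — it has acquired the [+nasal] feature of its neighbour.
The other forms show the same pattern: /a/ → [ã] before /ŋ/; /ə/ → [ə̃] before /ɲ/; /ɪ/ → [ɪ̃] before /m/ — each time a vowel is nasalised next to a following nasal.
Because the conditioning nasal is to the right of the vowel that changes, the process is regressive (anticipatory).

regressive nasality assimilation (vowel nasalisation)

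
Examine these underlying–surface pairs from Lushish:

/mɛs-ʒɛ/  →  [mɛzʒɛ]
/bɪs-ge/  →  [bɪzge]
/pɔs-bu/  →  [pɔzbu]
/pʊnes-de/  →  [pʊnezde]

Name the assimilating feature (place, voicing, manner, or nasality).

Underlying /s/ is realised as [z] next to /ʒ/; /ʒ/ itself does not change.
/s/ is voiceless while /ʒ/ is voiced; the output [z] is voiced, matching the trigger — so the feature that spreads is voicing.
The same holds elsewhere in the data: /s/ → [z] before /g/ (voiceless → voiced, matching voiced); /s/ → [z] before /b/ (voiceless → voiced, matching voiced); /s/ → [z] before /d/ (voiceless → voiced, matching voiced) — only voicing changes, and always toward the following segment.

voicing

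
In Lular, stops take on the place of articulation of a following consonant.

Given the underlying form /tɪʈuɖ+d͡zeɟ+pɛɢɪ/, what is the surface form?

[tɪʈudd͡zebpɛɢɪ]

The rule targets /ɖ/ (voiced retroflex stop), which sits before the trigger /d͡z/ (alveolar).
The voiced alveolar stop is [d], so /ɖ/ → [d].
At the second juncture, /ɟ/ likewise becomes [b] adjacent to /p/.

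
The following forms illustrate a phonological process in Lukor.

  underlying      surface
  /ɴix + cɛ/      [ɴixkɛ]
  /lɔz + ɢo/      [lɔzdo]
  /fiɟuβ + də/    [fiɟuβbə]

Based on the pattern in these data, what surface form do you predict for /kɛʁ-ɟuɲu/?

The data show progressive place assimilation: /c/ → [k] after /x/; /ɢ/ → [d] after /z/; /d/ → [b] after /β/. In each pair only place changes, matching the preceding consonant, while manner and voice stay constant.
The rule targets /ɟ/ (voiced palatal stop), which sits after the trigger /ʁ/ (uvular).
The voiced uvular stop is [ɢ], so /ɟ/ → [ɢ].

[kɛʁɢuɲu]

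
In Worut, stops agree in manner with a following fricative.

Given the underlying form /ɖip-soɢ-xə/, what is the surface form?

/p/ is a voiceless bilabial stop. The following trigger /s/ is a fricative, so /p/ must become a fricative as well.
Changing only its manner to fricative gives [ɸ] — the voiceless bilabial fricative.
The same rule applies at the second boundary: /ɢ/ → [ʁ] next to /x/.

[ɖiɸsoʁxə]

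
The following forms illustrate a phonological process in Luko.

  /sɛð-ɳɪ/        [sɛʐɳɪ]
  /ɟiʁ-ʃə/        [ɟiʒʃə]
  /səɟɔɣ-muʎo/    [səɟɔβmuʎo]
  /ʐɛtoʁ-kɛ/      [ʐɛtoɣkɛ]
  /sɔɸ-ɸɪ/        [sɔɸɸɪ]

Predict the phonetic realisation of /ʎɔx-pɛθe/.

[ʎɔɸpɛθe]

The data show regressive place assimilation: /ð/ → [ʐ] before /ɳ/; /ʁ/ → [ʒ] before /ʃ/; /ɣ/ → [β] before /m/; /ʁ/ → [ɣ] before /k/. In each pair only place changes, matching the following consonant, while manner and voice stay constant.
No alternation appears in [sɔɸɸɪ]: there the adjacent consonants already agree in place (/ɸ/ and /ɸ/ are both bilabial), so this form is consistent with the same rule.
/x/ is a voiceless velar fricative. The following trigger /p/ is bilabial, so /x/ must become bilabial as well.
Changing only its place to bilabial gives [ɸ] — the voiceless bilabial fricative.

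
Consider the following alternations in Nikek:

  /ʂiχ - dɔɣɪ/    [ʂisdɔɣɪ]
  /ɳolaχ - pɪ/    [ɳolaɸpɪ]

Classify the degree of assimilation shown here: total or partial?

Comparing underlying and surface forms, /χ/ → [s] is the alternation; the neighbouring /d/ is constant.
The change uvular → alveolar matches the place of the following /d/, identifying this as place assimilation.
Manner and voice are unchanged, so the assimilation is partial, not total.
Checking the remaining alternation: /χ/ → [ɸ] before /p/ (uvular → bilabial, matching bilabial) — only place changes, and always toward the following segment.

partial assimilation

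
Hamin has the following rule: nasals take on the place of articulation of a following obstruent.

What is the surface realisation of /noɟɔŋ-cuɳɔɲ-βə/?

[noɟɔɲcuɳɔmβə]

The rule targets /ŋ/ (voiced velar nasal), which sits before the trigger /c/ (palatal).
A voiced palatal nasal is [ɲ], so the surface segment is [ɲ].
At the second juncture, /ɲ/ likewise becomes [m] adjacent to /β/.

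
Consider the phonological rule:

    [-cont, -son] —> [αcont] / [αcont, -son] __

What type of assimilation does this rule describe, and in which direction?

progressive manner assimilation

The shared variable α links the value of [cont] on the target to that of the neighbouring obstruent. [cont] distinguishes stops from fricatives — a manner-of-articulation feature — so this is manner assimilation.
Since the environment is written before the underscore, the trigger precedes the target; the direction is progressive.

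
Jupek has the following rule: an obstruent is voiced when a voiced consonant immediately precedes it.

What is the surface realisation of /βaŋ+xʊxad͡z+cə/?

[βaŋɣʊxad͡zɟə]

The rule targets /x/ (voiceless velar fricative), which sits after the trigger /ŋ/ (voiced).
The voiced velar fricative is [ɣ], so /x/ → [ɣ].
At the second juncture, /c/ likewise becomes [ɟ] adjacent to /d͡z/.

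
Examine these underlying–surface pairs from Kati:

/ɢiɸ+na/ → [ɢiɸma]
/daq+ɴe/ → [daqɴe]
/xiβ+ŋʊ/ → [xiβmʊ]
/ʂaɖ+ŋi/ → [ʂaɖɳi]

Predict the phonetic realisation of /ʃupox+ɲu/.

The data show progressive place assimilation: /n/ → [m] after /ɸ/; /ŋ/ → [m] after /β/; /ŋ/ → [ɳ] after /ɖ/. In each pair only place changes, matching the preceding consonant, while manner and voice stay constant.
No alternation appears in [daqɴe]: there the adjacent consonants already agree in place (/ɴ/ and /q/ are both uvular), so this form is consistent with the same rule.
The rule targets /ɲ/ (voiced palatal nasal), which sits after the trigger /x/ (velar).
The voiced velar nasal is [ŋ], so /ɲ/ → [ŋ].

[ʃupoxŋu]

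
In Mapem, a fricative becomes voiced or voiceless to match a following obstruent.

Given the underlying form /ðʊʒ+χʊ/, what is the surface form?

[ðʊʃχʊ]

/ʒ/ is a voiced postalveolar fricative. The following trigger /χ/ is voiceless, so /ʒ/ must become voiceless as well.
Changing only its voicing to voiceless gives [ʃ] — the voiceless postalveolar fricative.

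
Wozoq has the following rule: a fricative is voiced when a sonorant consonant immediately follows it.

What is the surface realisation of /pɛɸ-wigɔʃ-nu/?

[pɛβwigɔʒnu]

/ɸ/ is a voiceless bilabial fricative. The following trigger /w/ is voiced, so /ɸ/ must become voiced as well.
A voiced bilabial fricative is [β], so the surface segment is [β].
At the second juncture, /ʃ/ likewise becomes [ʒ] adjacent to /n/.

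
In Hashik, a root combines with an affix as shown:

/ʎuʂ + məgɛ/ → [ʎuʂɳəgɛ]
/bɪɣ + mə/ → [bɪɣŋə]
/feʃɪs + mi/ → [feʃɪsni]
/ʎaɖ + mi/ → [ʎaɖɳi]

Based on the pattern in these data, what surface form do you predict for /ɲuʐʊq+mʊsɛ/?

The data show progressive place assimilation: /m/ → [ɳ] after /ʂ/; /m/ → [ŋ] after /ɣ/; /m/ → [n] after /s/; /m/ → [ɳ] after /ɖ/. In each pair only place changes, matching the preceding consonant, while manner and voice stay constant.
/m/ is a voiced bilabial nasal. The preceding trigger /q/ is uvular, so /m/ must become uvular as well.
Changing only its place to uvular gives [ɴ] — the voiced uvular nasal.

[ɲuʐʊqɴʊsɛ]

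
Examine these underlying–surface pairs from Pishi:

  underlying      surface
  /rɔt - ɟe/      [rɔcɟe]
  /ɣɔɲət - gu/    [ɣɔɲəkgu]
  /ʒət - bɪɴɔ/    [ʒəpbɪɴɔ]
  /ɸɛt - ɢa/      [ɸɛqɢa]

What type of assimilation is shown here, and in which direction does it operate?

The segment that alternates is /t/, which surfaces as [c] when adjacent to /ɟ/.
/t/ is alveolar while /ɟ/ is palatal; the output [c] is palatal, matching the trigger — so the feature that spreads is place.
Manner and voice are unchanged, so the assimilation is partial, not total.
The same holds elsewhere in the data: /t/ → [k] before /g/ (alveolar → velar, matching velar); /t/ → [p] before /b/ (alveolar → bilabial, matching bilabial); /t/ → [q] before /ɢ/ (alveolar → uvular, matching uvular) — only place changes, and always toward the following segment.
The trigger is the following segment, so the direction is regressive (anticipatory).

regressive place assimilation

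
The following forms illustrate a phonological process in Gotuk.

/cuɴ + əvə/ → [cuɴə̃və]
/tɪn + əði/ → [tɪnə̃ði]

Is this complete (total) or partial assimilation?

The vowel /ə/ surfaces as nasalised [ə̃] next to the preceding nasal /ɴ/ — it has acquired the [+nasal] feature of its neighbour.
Likewise in the remaining data: /ə/ → [ə̃] after /n/ — each time a vowel is nasalised next to a preceding nasal.

partial assimilation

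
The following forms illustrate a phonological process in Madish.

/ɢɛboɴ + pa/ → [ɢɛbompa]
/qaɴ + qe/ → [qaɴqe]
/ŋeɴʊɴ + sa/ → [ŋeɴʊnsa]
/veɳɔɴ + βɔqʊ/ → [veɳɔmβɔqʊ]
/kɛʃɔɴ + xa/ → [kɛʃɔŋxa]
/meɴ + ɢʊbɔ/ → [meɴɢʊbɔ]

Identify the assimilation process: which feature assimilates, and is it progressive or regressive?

regressive place assimilation

The segment that alternates is /ɴ/, which surfaces as [m] when adjacent to /p/.
/ɴ/ is uvular while /p/ is bilabial; the output [m] is bilabial, matching the trigger — so the feature that spreads is place.
Manner and voice are unchanged, so the assimilation is partial, not total.
The other alternating forms pattern the same way: /ɴ/ → [n] before /s/ (uvular → alveolar, matching alveolar); /ɴ/ → [m] before /β/ (uvular → bilabial, matching bilabial); /ɴ/ → [ŋ] before /x/ (uvular → velar, matching velar) — only place changes, and always toward the following segment.
No alternation appears in [qaɴqe], [meɴɢʊbɔ]: there the adjacent consonants already agree in place (/ɴ/ and /q/ are both uvular; /ɴ/ and /ɢ/ are both uvular), so these forms are consistent with the same rule.
Since the segment that changes precedes the conditioning segment, the assimilation is regressive.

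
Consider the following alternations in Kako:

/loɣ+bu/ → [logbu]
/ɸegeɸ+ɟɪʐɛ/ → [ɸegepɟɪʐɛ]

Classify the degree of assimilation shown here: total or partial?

Comparing underlying and surface forms, /ɣ/ → [g] is the alternation; the neighbouring /b/ is constant.
The change fricative → stop matches the manner of the following /b/, identifying this as manner assimilation.
Place and voice are unchanged, so the assimilation is partial, not total.
The other alternating form patterns the same way: /ɸ/ → [p] before /ɟ/ (fricative → stop, matching a stop) — only manner changes, and always toward the following segment.

partial assimilation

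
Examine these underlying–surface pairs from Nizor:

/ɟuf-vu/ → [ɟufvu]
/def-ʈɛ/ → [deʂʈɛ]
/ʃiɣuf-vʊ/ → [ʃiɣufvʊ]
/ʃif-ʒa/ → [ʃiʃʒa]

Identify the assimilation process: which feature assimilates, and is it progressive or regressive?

regressive place assimilation

The segment that alternates is /f/, which surfaces as [ʂ] when adjacent to /ʈ/.
/f/ is labiodental while /ʈ/ is retroflex; the output [ʂ] is retroflex, matching the trigger — so the feature that spreads is place.
Manner and voice are unchanged, so the assimilation is partial, not total.
The same holds elsewhere in the data: /f/ → [ʃ] before /ʒ/ (labiodental → postalveolar, matching postalveolar) — only place changes, and always toward the following segment.
No alternation appears in [ɟufvu], [ʃiɣufvʊ]: there the adjacent consonants already agree in place (/f/ and /v/ are both labiodental; /f/ and /v/ are both labiodental), so these forms are consistent with the same rule.
The trigger is the following segment, so the direction is regressive (anticipatory).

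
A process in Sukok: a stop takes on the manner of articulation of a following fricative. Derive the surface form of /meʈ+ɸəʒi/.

/ʈ/ is a voiceless retroflex stop. The following trigger /ɸ/ is a fricative, so /ʈ/ must become a fricative as well.
Changing only its manner to fricative gives [ʂ] — the voiceless retroflex fricative.

[meʂɸəʒi]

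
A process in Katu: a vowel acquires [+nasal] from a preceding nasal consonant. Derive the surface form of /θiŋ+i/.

/i/ sits next to the nasal /ŋ/ and is therefore nasalised to [ĩ].

[θiŋĩ]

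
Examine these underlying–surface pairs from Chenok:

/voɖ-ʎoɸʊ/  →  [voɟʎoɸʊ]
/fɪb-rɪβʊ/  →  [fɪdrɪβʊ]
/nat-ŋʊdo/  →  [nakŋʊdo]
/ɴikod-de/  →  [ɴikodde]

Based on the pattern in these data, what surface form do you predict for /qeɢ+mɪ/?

[qebmɪ]

The data show regressive place assimilation: /ɖ/ → [ɟ] before /ʎ/; /b/ → [d] before /r/; /t/ → [k] before /ŋ/. In each pair only place changes, matching the following consonant, while manner and voice stay constant.
Nothing changes in [ɴikodde]: there the adjacent consonants already agree in place (/d/ and /d/ are both alveolar), so this form is consistent with the same rule.
The rule targets /ɢ/ (voiced uvular stop), which sits before the trigger /m/ (bilabial).
A voiced bilabial stop is [b], so the surface segment is [b].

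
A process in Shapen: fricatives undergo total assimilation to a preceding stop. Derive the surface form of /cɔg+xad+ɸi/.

[cɔggaddi]

/x/ is the segment targeted by the rule; it sits immediately after /g/, so it assimilates completely and surfaces as [g].
At the second juncture, /ɸ/ likewise becomes [d] adjacent to /d/.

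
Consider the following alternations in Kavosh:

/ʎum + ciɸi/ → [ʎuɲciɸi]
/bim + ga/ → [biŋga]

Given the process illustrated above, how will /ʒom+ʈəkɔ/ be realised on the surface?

[ʒoɳʈəkɔ]

The data show regressive place assimilation: /m/ → [ɲ] before /c/; /m/ → [ŋ] before /g/. In each pair only place changes, matching the following consonant, while manner and voice stay constant.
/m/ is a voiced bilabial nasal. The following trigger /ʈ/ is retroflex, so /m/ must become retroflex as well.
The voiced retroflex nasal is [ɳ], so /m/ → [ɳ].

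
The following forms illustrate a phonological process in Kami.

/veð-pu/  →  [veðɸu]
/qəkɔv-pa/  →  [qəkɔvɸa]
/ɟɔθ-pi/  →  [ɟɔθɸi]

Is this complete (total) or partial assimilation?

Comparing underlying and surface forms, /p/ → [ɸ] is the alternation; the neighbouring /ð/ is constant.
The change stop → fricative matches the manner of the preceding /ð/, identifying this as manner assimilation.
Place and voice are unchanged, so the assimilation is partial, not total.
The other alternating forms pattern the same way: /p/ → [ɸ] after /v/ (stop → fricative, matching a fricative); /p/ → [ɸ] after /θ/ (stop → fricative, matching a fricative) — only manner changes, and always toward the preceding segment.

partial assimilation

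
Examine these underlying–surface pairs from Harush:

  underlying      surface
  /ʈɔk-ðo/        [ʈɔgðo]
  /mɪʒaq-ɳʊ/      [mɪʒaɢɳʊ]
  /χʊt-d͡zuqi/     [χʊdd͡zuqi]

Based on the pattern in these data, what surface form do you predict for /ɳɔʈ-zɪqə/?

[ɳɔɖzɪqə]

The data show regressive voicing assimilation: /k/ → [g] before /ð/; /q/ → [ɢ] before /ɳ/; /t/ → [d] before /d͡z/. In each pair only voicing changes, matching the following consonant, while place and manner stay constant.
The rule targets /ʈ/ (voiceless retroflex stop), which sits before the trigger /z/ (voiced).
Changing only its voicing to voiced gives [ɖ] — the voiced retroflex stop.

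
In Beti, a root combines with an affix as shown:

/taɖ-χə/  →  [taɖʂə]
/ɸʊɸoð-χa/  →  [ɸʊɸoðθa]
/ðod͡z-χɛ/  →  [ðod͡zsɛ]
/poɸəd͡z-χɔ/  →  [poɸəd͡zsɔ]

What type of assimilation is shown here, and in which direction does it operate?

Underlying /χ/ is realised as [ʂ] next to /ɖ/; /ɖ/ itself does not change.
/χ/ is uvular while /ɖ/ is retroflex; the output [ʂ] is retroflex, matching the trigger — so the feature that spreads is place.
Manner and voice are unchanged, so the assimilation is partial, not total.
Checking the remaining alternations: /χ/ → [θ] after /ð/ (uvular → dental, matching dental); /χ/ → [s] after /d͡z/ (uvular → alveolar, matching alveolar) — only place changes, and always toward the preceding segment.
The trigger is the preceding segment, so the direction is progressive (perseverative).

progressive place assimilation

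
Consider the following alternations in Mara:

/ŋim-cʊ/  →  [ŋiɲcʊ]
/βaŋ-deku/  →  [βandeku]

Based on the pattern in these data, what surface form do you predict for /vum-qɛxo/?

[vuɴqɛxo]

The data show regressive place assimilation: /m/ → [ɲ] before /c/; /ŋ/ → [n] before /d/. In each pair only place changes, matching the following consonant, while manner and voice stay constant.
/m/ is a voiced bilabial nasal. The following trigger /q/ is uvular, so /m/ must become uvular as well.
A voiced uvular nasal is [ɴ], so the surface segment is [ɴ].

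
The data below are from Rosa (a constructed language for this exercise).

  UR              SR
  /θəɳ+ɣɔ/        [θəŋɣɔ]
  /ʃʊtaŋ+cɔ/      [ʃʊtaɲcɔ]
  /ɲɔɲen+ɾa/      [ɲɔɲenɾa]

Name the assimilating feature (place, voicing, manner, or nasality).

place

Underlying /ɳ/ is realised as [ŋ] next to /ɣ/; /ɣ/ itself does not change.
/ɳ/ is retroflex while /ɣ/ is velar; the output [ŋ] is velar, matching the trigger — so the feature that spreads is place.
The other alternating form patterns the same way: /ŋ/ → [ɲ] before /c/ (velar → palatal, matching palatal) — only place changes, and always toward the following segment.
Nothing changes in [ɲɔɲenɾa]: there the adjacent consonants already agree in place (/n/ and /ɾ/ are both alveolar), so this form is consistent with the same rule.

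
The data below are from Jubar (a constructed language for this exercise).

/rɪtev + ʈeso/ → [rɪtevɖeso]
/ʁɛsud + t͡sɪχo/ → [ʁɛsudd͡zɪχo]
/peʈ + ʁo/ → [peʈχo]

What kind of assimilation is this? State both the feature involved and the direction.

Underlying /ʈ/ is realised as [ɖ] next to /v/; /v/ itself does not change.
/ʈ/ is voiceless while /v/ is voiced; the output [ɖ] is voiced, matching the trigger — so the feature that spreads is voicing.
Place and manner are unchanged, so the assimilation is partial, not total.
Checking the remaining alternations: /t͡s/ → [d͡z] after /d/ (voiceless → voiced, matching voiced); /ʁ/ → [χ] after /ʈ/ (voiced → voiceless, matching voiceless) — only voicing changes, and always toward the preceding segment.
Since the segment that changes follows the conditioning segment, the assimilation is progressive.

progressive voicing assimilation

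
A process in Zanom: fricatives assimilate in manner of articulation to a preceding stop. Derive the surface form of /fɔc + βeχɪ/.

The rule targets /β/ (voiced bilabial fricative), which sits after the trigger /c/ (stop).
Changing only its manner to stop gives [b] — the voiced bilabial stop.

[fɔcbeχɪ]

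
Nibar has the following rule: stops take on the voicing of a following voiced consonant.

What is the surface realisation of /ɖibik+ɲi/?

[ɖibigɲi]

/k/ is a voiceless velar stop. The following trigger /ɲ/ is voiced, so /k/ must become voiced as well.
The voiced velar stop is [g], so /k/ → [g].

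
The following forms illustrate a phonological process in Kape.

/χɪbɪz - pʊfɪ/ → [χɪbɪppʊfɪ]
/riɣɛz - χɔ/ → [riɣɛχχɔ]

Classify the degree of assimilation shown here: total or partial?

Underlying /z/ is realised as [p] next to /p/; /p/ itself does not change.
The output [p] is identical to the trigger /p/ — every feature (place, manner, voicing) has been copied — so this is total assimilation.
The other form behaves the same way: /z/ → [χ] before /χ/ — in each case the output is a copy of the following consonant.

total assimilation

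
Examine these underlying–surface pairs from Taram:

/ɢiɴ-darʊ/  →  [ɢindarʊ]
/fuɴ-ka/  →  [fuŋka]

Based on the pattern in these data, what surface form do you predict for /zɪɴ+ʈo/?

[zɪɳʈo]

The data show regressive place assimilation: /ɴ/ → [n] before /d/; /ɴ/ → [ŋ] before /k/. In each pair only place changes, matching the following consonant, while manner and voice stay constant.
/ɴ/ is a voiced uvular nasal. The following trigger /ʈ/ is retroflex, so /ɴ/ must become retroflex as well.
A voiced retroflex nasal is [ɳ], so the surface segment is [ɳ].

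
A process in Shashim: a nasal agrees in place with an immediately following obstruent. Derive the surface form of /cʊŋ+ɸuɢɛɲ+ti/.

[cʊmɸuɢɛnti]

The rule targets /ŋ/ (voiced velar nasal), which sits before the trigger /ɸ/ (bilabial).
A voiced bilabial nasal is [m], so the surface segment is [m].
The same rule applies at the second boundary: /ɲ/ → [n] next to /t/.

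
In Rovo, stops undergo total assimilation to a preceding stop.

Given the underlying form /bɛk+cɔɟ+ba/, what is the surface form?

[bɛkkɔɟɟa]

/c/ is the segment targeted by the rule; it sits immediately after /k/, so it assimilates completely and surfaces as [k].
The same rule applies at the second boundary: /b/ → [ɟ] next to /ɟ/.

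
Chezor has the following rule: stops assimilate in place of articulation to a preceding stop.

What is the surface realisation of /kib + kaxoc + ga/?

[kibpaxocɟa]

/k/ is a voiceless velar stop. The preceding trigger /b/ is bilabial, so /k/ must become bilabial as well.
The voiceless bilabial stop is [p], so /k/ → [p].
At the second juncture, /g/ likewise becomes [ɟ] adjacent to /c/.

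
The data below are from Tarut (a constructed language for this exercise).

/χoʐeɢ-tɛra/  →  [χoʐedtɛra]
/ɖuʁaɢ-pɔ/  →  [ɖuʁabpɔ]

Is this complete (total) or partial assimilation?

Comparing underlying and surface forms, /ɢ/ → [d] is the alternation; the neighbouring /t/ is constant.
The change uvular → alveolar matches the place of the following /t/, identifying this as place assimilation.
Manner and voice are unchanged, so the assimilation is partial, not total.
The other alternating form patterns the same way: /ɢ/ → [b] before /p/ (uvular → bilabial, matching bilabial) — only place changes, and always toward the following segment.

partial assimilation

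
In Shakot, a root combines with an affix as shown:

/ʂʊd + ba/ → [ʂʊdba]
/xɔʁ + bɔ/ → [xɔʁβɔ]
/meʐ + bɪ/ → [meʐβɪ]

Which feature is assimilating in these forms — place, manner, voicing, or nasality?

Comparing underlying and surface forms, /b/ → [β] is the alternation; the neighbouring /ʁ/ is constant.
/b/ is a stop while /ʁ/ is a fricative; the output [β] is a fricative, matching the trigger — so the feature that spreads is manner.
The other alternating form patterns the same way: /b/ → [β] after /ʐ/ (stop → fricative, matching a fricative) — only manner changes, and always toward the preceding segment.
Nothing changes in [ʂʊdba]: there the adjacent consonants already agree in manner (/b/ and /d/ are both stops), so this form is consistent with the same rule.

manner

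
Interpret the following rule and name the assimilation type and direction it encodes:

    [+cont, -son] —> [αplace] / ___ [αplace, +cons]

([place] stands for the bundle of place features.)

regressive place assimilation

The rule copies the place features (abbreviated [place]) from the environment onto the target, so the assimilating feature is place.
The conditioning segment sits to the right of the focus bar, meaning the trigger follows the segment that changes — regressive assimilation.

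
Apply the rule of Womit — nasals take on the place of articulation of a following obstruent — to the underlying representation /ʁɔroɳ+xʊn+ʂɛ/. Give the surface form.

The rule targets /ɳ/ (voiced retroflex nasal), which sits before the trigger /x/ (velar).
A voiced velar nasal is [ŋ], so the surface segment is [ŋ].
At the second juncture, /n/ likewise becomes [ɳ] adjacent to /ʂ/.

[ʁɔroŋxʊɳʂɛ]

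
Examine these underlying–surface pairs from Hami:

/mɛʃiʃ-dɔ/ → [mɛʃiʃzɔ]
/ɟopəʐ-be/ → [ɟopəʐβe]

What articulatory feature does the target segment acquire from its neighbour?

The segment that alternates is /d/, which surfaces as [z] when adjacent to /ʃ/.
The change stop → fricative matches the manner of the preceding /ʃ/, identifying this as manner assimilation.
Checking the remaining alternation: /b/ → [β] after /ʐ/ (stop → fricative, matching a fricative) — only manner changes, and always toward the preceding segment.

manner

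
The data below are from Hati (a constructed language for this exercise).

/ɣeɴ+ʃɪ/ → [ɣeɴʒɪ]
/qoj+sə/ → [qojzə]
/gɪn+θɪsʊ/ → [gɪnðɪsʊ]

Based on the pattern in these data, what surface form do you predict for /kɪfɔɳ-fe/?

The data show progressive voicing assimilation: /ʃ/ → [ʒ] after /ɴ/; /s/ → [z] after /j/; /θ/ → [ð] after /n/. In each pair only voicing changes, matching the preceding consonant, while place and manner stay constant.
The rule targets /f/ (voiceless labiodental fricative), which sits after the trigger /ɳ/ (voiced).
Changing only its voicing to voiced gives [v] — the voiced labiodental fricative.

[kɪfɔɳve]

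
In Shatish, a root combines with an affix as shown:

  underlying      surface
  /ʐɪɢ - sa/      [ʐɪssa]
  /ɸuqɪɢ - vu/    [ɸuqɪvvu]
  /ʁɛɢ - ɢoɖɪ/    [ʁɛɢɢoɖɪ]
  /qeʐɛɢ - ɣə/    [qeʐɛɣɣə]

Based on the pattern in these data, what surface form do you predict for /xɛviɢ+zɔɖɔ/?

[xɛvizzɔɖɔ]

The data show regressive total assimilation (/ɢ/ → [s] before /s/; /ɢ/ → [v] before /v/; /ɢ/ → [ɣ] before /ɣ/): in every case the target segment becomes identical to its following neighbour, copying more than a single feature.
In [ʁɛɢɢoɖɪ] the two consonants at the boundary are already identical (/ɢ/ + /ɢ/), so the rule applies vacuously and nothing changes.
/ɢ/ is the segment targeted by the rule; it sits immediately before /z/, so it assimilates completely and surfaces as [z].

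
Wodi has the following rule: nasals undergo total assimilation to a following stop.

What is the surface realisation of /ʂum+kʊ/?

/m/ is the segment targeted by the rule; it sits immediately before /k/, so it assimilates completely and surfaces as [k].

[ʂukkʊ]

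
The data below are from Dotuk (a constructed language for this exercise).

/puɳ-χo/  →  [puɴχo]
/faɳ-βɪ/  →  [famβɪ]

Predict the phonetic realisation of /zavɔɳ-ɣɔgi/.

[zavɔŋɣɔgi]

The data show regressive place assimilation: /ɳ/ → [ɴ] before /χ/; /ɳ/ → [m] before /β/. In each pair only place changes, matching the following consonant, while manner and voice stay constant.
/ɳ/ is a voiced retroflex nasal. The following trigger /ɣ/ is velar, so /ɳ/ must become velar as well.
Changing only its place to velar gives [ŋ] — the voiced velar nasal.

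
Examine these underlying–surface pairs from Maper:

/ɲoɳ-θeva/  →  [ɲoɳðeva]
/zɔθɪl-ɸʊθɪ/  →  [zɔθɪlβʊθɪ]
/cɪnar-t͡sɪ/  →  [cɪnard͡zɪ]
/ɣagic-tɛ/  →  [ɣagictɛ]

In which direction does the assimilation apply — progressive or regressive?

progressive

The segment that alternates is /θ/, which surfaces as [ð] when adjacent to /ɳ/.
/θ/ is voiceless while /ɳ/ is voiced; the output [ð] is voiced, matching the trigger — so the feature that spreads is voicing.
Checking the remaining alternations: /ɸ/ → [β] after /l/ (voiceless → voiced, matching voiced); /t͡s/ → [d͡z] after /r/ (voiceless → voiced, matching voiced) — only voicing changes, and always toward the preceding segment.
Nothing changes in [ɣagictɛ]: there the adjacent consonants already agree in voicing (/t/ and /c/ are both voiceless), so this form is consistent with the same rule.
The trigger is the preceding segment, so the direction is progressive (perseverative).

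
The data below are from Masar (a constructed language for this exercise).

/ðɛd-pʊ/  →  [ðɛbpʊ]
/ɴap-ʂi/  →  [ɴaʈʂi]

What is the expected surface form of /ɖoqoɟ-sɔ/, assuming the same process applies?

The data show regressive place assimilation: /d/ → [b] before /p/; /p/ → [ʈ] before /ʂ/. In each pair only place changes, matching the following consonant, while manner and voice stay constant.
The rule targets /ɟ/ (voiced palatal stop), which sits before the trigger /s/ (alveolar).
The voiced alveolar stop is [d], so /ɟ/ → [d].

[ɖoqodsɔ]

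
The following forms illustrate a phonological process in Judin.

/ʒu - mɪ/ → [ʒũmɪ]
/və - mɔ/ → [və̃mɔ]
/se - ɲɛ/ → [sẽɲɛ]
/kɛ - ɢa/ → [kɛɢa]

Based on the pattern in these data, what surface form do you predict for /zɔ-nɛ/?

The data show regressive nasality assimilation (vowel nasalisation): /u/ → [ũ] before /m/; /ə/ → [ə̃] before /m/; /e/ → [ẽ] before /ɲ/ — a vowel is nasalised by an immediately following nasal consonant.
No change occurs in [kɛɢa] because the vowel at the boundary is adjacent to an oral consonant, not a nasal (/ɛ/ next to /ɢ/).
/ɔ/ sits next to the nasal /n/ and is therefore nasalised to [ɔ̃].

[zɔ̃nɛ]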